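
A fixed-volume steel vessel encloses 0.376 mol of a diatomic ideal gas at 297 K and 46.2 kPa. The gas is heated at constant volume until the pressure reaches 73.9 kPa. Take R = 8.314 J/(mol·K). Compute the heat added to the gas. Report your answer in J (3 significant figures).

Q ≈ 1390 J

Constant volume ⇒ W = 0, so Q = ΔU = nCᵥΔT with Cᵥ = 5R/2 = 20.79 J/(mol·K).
At constant V, T₂/T₁ = P₂/P₁ ⇒ ΔT = T₁(P₂/P₁ − 1) = 297·(73.9/46.2 − 1) = 178.1 K.
ΔU = (0.376)(20.79)(178.1) = 1392 J.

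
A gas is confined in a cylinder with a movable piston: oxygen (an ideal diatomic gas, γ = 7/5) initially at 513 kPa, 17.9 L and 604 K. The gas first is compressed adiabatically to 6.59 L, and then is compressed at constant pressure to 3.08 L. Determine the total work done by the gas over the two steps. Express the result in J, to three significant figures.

W_total ≈ -18600 J

Step 1 (adiabatic): W = (P₁V₁ − P₂V₂)/(γ−1) = (9183 − 13695)/0.4 = -11280 J.
After step 1: P = 2078 kPa, V = 6.59 L, T = 900.8 K.
Step 2 (isobaric): W = PΔV = (2078 kPa)(3.08 − 6.59 L) = -7294 J.
W_total = -11280 − 7294 = -18575 J.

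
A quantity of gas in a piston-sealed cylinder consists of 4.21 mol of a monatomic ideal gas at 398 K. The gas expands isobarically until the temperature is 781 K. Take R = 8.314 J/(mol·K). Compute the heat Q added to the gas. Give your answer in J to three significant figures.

Q ≈ 33500 J

Isobaric: W = nRΔT = (4.21)(8.314)(383) = 13406 J.
ΔU = nCᵥΔT with Cᵥ = 3R/2: ΔU = (4.21)(12.47)(383) = 20109 J.
Q = ΔU + W = 20109 + 13406 = 33514 J.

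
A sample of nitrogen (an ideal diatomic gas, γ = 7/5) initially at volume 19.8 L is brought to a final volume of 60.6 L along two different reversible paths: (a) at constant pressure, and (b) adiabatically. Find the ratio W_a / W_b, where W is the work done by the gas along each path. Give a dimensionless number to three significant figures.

W_a / W_b ≈ 2.28

Path (a) isobaric: W = P₁(V₂ − V₁) → W_a/(P₁V₁) = 2.061.
Path (b) adiabatic: W = P₁V₁(1 − (V₁/V₂)^(γ−1))/(γ−1) → W_b/(P₁V₁) = 0.9019.
W_a / W_b = 2.061 / 0.9019 = 2.285.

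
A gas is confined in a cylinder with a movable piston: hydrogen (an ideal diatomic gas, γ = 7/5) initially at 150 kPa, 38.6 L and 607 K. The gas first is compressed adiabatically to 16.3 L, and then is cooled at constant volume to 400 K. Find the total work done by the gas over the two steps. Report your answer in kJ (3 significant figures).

W_total ≈ -5.96 kJ

Step 1 (adiabatic): W = (P₁V₁ − P₂V₂)/(γ−1) = (5790 − 8174)/0.4 = -5960 J.
Step 2 (isochoric): W = 0 (constant volume).
W_total = -5960 + 0 = -5960 J.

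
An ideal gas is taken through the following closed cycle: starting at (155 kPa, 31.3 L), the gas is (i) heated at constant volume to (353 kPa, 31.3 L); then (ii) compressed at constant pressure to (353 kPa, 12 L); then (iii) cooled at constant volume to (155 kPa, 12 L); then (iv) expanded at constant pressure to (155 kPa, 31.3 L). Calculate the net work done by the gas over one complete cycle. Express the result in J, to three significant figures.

W_net ≈ -3820 J

Constant-volume legs do no work.
W(ii) = (353)(12 − 31.3) = -6813 J; W(iv) = (155)(31.3 − 12) = 2992 J.
W_net = -6813 + 2992 = -3821 J (the counter-clockwise enclosed area).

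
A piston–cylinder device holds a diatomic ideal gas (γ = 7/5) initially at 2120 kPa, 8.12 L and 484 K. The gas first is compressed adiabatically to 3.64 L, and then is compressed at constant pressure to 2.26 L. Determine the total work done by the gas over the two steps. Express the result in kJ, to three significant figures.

W_total ≈ -25.3 kJ

Step 1 (adiabatic): W = (P₁V₁ − P₂V₂)/(γ−1) = (17214 − 23729)/0.4 = -16286 J.
After step 1: P = 6519 kPa, V = 3.64 L, T = 667.2 K.
Step 2 (isobaric): W = PΔV = (6519 kPa)(2.26 − 3.64 L) = -8996 J.
W_total = -16286 − 8996 = -25282 J.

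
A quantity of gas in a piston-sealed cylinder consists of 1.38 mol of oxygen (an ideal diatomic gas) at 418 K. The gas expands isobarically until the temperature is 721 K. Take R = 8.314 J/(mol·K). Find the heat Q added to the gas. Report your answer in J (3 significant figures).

Isobaric: W = nRΔT = (1.38)(8.314)(303) = 3476 J.
ΔU = nCᵥΔT with Cᵥ = 5R/2: ΔU = (1.38)(20.79)(303) = 8691 J.
Q = ΔU + W = 8691 + 3476 = 12167 J.

Q ≈ 12200 J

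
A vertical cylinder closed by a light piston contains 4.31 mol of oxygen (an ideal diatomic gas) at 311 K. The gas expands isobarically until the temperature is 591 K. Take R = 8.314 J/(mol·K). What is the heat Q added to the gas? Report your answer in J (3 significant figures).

Isobaric: W = nRΔT = (4.31)(8.314)(280) = 10033 J.
ΔU = nCᵥΔT with Cᵥ = 5R/2: ΔU = (4.31)(20.79)(280) = 25083 J.
Q = ΔU + W = 25083 + 10033 = 35117 J.

Q ≈ 35100 J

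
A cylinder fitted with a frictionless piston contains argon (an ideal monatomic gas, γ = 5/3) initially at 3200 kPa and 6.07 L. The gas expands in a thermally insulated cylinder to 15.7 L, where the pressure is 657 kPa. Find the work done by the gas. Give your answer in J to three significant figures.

W ≈ 13700 J

Adiabatic: W = (P₁V₁ − P₂V₂)/(γ − 1) with γ = 5/3.
P₁V₁ = 19424 J, P₂V₂ = 10315 J.
W = (19424 − 10315) / 0.6667 = 13664 J.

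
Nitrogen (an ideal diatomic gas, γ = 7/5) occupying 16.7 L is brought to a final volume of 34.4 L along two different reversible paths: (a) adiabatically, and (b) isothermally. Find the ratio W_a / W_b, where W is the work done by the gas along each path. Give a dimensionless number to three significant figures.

W_a / W_b ≈ 0.868

Path (a) adiabatic: W = P₁V₁(1 − (V₁/V₂)^(γ−1))/(γ−1) → W_a/(P₁V₁) = 0.6276.
Path (b) isothermal: W = P₁V₁ ln(V₂/V₁) → W_b/(P₁V₁) = 0.7226.
W_a / W_b = 0.6276 / 0.7226 = 0.8684.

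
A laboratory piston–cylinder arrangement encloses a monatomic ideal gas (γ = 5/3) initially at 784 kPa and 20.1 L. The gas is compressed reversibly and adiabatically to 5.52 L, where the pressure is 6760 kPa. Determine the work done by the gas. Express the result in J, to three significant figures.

W ≈ -32300 J

Adiabatic: W = (P₁V₁ − P₂V₂)/(γ − 1) with γ = 5/3.
P₁V₁ = 15758 J, P₂V₂ = 37315 J.
W = (15758 − 37315) / 0.6667 = -32335 J.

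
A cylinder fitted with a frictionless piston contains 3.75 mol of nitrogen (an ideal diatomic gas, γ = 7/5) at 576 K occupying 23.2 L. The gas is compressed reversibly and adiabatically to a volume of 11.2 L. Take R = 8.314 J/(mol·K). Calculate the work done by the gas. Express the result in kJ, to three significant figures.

W ≈ -15.2 kJ

Adiabatic: TV^(γ−1) = const with γ = 7/5.
T₂ = T₁ (V₁/V₂)^(γ−1) = 576 × (23.2/11.2)^0.4 = 576 × 1.338 = 770.8 K.
W_by = nCᵥ(T₁ − T₂) = (3.75)(20.79)(576 − 770.8) = -15182 J.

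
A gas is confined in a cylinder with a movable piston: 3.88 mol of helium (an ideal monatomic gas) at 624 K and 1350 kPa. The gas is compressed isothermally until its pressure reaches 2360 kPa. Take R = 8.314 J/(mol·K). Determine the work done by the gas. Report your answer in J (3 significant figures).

W ≈ -11200 J

Isothermal process: W = nRT ln(V₂/V₁) = nRT ln(P₁/P₂).
W = (3.88)(8.314)(624) × ln(1350/2360)
  = 20129 × ln(0.572) = 20129 × -0.5586
W_by_gas = -11243 J.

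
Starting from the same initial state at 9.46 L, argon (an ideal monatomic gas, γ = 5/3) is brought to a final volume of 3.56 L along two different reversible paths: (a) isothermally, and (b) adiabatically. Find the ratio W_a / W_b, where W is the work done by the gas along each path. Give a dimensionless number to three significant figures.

Path (a) isothermal: W = P₁V₁ ln(V₂/V₁) → W_a/(P₁V₁) = -0.9773.
Path (b) adiabatic: W = P₁V₁(1 − (V₁/V₂)^(γ−1))/(γ−1) → W_b/(P₁V₁) = -1.378.
W_a / W_b = -0.9773 / -1.378 = 0.7094.

W_a / W_b ≈ 0.709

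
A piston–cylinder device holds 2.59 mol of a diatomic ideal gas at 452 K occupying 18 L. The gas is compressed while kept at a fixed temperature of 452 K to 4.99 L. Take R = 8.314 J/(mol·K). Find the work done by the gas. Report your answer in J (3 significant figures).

W ≈ -12500 J

Isothermal: W = nRT ln(V₂/V₁).
W = (2.59)(8.314)(452) × ln(4.99/18)
  = 9733 × -1.283
W_by_gas = -12487 J.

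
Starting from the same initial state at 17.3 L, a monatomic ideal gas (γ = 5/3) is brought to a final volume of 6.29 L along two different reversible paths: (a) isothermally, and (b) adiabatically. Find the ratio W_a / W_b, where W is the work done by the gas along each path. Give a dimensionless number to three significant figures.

W_a / W_b ≈ 0.700

Path (a) isothermal: W = P₁V₁ ln(V₂/V₁) → W_a/(P₁V₁) = -1.012.
Path (b) adiabatic: W = P₁V₁(1 − (V₁/V₂)^(γ−1))/(γ−1) → W_b/(P₁V₁) = -1.445.
W_a / W_b = -1.012 / -1.445 = 0.7004.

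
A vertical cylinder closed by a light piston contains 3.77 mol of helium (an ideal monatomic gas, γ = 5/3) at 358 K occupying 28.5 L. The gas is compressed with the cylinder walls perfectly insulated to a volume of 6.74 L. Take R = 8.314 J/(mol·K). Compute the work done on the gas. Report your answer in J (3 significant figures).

Adiabatic: TV^(γ−1) = const with γ = 5/3.
T₂ = T₁ (V₁/V₂)^(γ−1) = 358 × (28.5/6.74)^0.667 = 358 × 2.615 = 936.1 K.
W_by = nCᵥ(T₁ − T₂) = (3.77)(12.47)(358 − 936.1) = -27182 J.
Work on gas = −W_by = 27182 J.

W ≈ 27200 J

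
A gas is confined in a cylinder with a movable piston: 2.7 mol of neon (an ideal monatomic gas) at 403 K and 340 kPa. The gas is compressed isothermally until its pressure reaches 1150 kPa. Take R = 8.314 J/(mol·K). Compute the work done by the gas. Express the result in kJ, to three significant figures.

W ≈ -11.0 kJ

Isothermal process: W = nRT ln(V₂/V₁) = nRT ln(P₁/P₂).
W = (2.7)(8.314)(403) × ln(340/1150)
  = 9046 × ln(0.2957) = 9046 × -1.219
W_by_gas = -11024 J.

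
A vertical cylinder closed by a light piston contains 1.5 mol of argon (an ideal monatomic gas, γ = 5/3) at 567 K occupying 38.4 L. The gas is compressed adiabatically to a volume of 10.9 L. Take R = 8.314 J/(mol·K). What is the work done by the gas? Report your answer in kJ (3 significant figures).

Adiabatic: TV^(γ−1) = const with γ = 5/3.
T₂ = T₁ (V₁/V₂)^(γ−1) = 567 × (38.4/10.9)^0.667 = 567 × 2.315 = 1313 K.
W_by = nCᵥ(T₁ − T₂) = (1.5)(12.47)(567 − 1313) = -13951 J.

W ≈ -14.0 kJ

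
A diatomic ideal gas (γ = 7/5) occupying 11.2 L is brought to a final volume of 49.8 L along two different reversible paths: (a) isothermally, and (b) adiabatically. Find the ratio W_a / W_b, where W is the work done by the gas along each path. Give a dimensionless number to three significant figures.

Path (a) isothermal: W = P₁V₁ ln(V₂/V₁) → W_a/(P₁V₁) = 1.492.
Path (b) adiabatic: W = P₁V₁(1 − (V₁/V₂)^(γ−1))/(γ−1) → W_b/(P₁V₁) = 1.124.
W_a / W_b = 1.492 / 1.124 = 1.328.

W_a / W_b ≈ 1.33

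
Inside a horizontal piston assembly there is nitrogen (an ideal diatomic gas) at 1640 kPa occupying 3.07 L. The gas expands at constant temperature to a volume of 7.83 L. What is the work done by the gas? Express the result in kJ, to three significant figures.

W ≈ 4.71 kJ

Isothermal: W = nRT ln(V₂/V₁) = P₁V₁ ln(V₂/V₁).
P₁V₁ = (1640 kPa)(3.07 L) = 5035 J.
W = 5035 × ln(7.83/3.07) = 5035 × 0.9363
W_by_gas = 4714 J.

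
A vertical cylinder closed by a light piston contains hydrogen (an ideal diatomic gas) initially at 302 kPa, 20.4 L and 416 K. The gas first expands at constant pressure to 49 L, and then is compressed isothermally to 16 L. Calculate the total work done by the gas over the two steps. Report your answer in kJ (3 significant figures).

W_total ≈ -7.93 kJ

Step 1 (isobaric): W = PΔV = (302 kPa)(49 − 20.4 L) = 8637 J.
After step 1: P = 302 kPa, V = 49 L, T = 999.2 K.
Step 2 (isothermal): W = P₁V₁ ln(V₂/V₁) = (14798) ln(16/49) = -16562 J.
W_total = 8637 − 16562 = -7925 J.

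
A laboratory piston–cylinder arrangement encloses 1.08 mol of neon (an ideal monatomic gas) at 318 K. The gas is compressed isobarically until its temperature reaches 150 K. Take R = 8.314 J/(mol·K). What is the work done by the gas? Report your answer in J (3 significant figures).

W ≈ -1510 J

Isobaric: W = P ΔV = nR ΔT.
W = (1.08)(8.314)(150 − 318) = -1508 J.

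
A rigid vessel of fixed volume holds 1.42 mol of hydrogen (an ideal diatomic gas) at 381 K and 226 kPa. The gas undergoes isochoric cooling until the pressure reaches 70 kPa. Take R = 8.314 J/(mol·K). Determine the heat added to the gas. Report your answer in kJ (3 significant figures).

Constant volume ⇒ W = 0, so Q = ΔU = nCᵥΔT with Cᵥ = 5R/2 = 20.79 J/(mol·K).
At constant V, T₂/T₁ = P₂/P₁ ⇒ ΔT = T₁(P₂/P₁ − 1) = 381·(70/226 − 1) = -263 K.
ΔU = (1.42)(20.79)(-263) = -7762 J.

Q ≈ -7.76 kJ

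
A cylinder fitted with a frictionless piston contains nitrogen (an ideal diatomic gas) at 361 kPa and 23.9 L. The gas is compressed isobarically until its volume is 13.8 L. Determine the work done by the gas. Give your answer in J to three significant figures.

Isobaric: W = P ΔV.
W = (361 kPa)(13.8 − 23.9 L) = (361)(-10.1) = -3646 J.

W ≈ -3650 J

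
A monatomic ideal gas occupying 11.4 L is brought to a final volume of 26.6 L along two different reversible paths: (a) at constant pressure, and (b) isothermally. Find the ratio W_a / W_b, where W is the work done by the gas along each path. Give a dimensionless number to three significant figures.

Path (a) isobaric: W = P₁(V₂ − V₁) → W_a/(P₁V₁) = 1.333.
Path (b) isothermal: W = P₁V₁ ln(V₂/V₁) → W_b/(P₁V₁) = 0.8473.
W_a / W_b = 1.333 / 0.8473 = 1.574.

W_a / W_b ≈ 1.57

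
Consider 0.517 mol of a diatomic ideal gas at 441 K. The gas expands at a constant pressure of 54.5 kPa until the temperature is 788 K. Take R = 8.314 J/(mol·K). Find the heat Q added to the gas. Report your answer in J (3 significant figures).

Q ≈ 5220 J

Isobaric: W = nRΔT = (0.517)(8.314)(347) = 1492 J.
ΔU = nCᵥΔT with Cᵥ = 5R/2: ΔU = (0.517)(20.79)(347) = 3729 J.
Q = ΔU + W = 3729 + 1492 = 5220 J.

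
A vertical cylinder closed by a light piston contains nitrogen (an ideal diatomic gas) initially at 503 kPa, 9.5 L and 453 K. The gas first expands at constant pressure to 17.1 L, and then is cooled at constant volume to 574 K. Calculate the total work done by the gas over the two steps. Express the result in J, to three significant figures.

Step 1 (isobaric): W = PΔV = (503 kPa)(17.1 − 9.5 L) = 3823 J.
Step 2 (isochoric): W = 0 (constant volume).
W_total = 3823 + 0 = 3823 J.

W_total ≈ 3820 J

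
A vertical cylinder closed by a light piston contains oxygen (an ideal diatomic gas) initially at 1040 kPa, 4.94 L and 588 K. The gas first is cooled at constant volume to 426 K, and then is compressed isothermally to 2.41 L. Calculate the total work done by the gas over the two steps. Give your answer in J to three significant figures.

Step 1 (isochoric): W = 0 (constant volume).
After step 1: P = 753.5 kPa (V unchanged).
Step 2 (isothermal): W = P₁V₁ ln(V₂/V₁) = (3722) ln(2.41/4.94) = -2672 J.
W_total = 0 − 2672 = -2672 J.

W_total ≈ -2670 J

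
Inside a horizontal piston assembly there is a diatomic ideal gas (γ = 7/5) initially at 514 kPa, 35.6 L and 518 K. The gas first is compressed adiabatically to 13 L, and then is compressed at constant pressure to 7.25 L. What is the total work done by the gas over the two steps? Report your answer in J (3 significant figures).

Step 1 (adiabatic): W = (P₁V₁ − P₂V₂)/(γ−1) = (18298 − 27379)/0.4 = -22701 J.
After step 1: P = 2106 kPa, V = 13 L, T = 775.1 K.
Step 2 (isobaric): W = PΔV = (2106 kPa)(7.25 − 13 L) = -12110 J.
W_total = -22701 − 12110 = -34811 J.

W_total ≈ -34800 J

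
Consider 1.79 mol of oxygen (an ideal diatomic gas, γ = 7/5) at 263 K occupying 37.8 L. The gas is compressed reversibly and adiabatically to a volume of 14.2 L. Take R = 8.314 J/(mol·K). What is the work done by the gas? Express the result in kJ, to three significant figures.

W ≈ -4.69 kJ

Adiabatic: TV^(γ−1) = const with γ = 7/5.
T₂ = T₁ (V₁/V₂)^(γ−1) = 263 × (37.8/14.2)^0.4 = 263 × 1.479 = 389.1 K.
W_by = nCᵥ(T₁ − T₂) = (1.79)(20.79)(263 − 389.1) = -4691 J.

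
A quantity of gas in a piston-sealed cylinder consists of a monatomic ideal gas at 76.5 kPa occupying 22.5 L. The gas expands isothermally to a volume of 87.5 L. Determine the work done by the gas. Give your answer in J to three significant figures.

W ≈ 2340 J

Isothermal: W = nRT ln(V₂/V₁) = P₁V₁ ln(V₂/V₁).
P₁V₁ = (76.5 kPa)(22.5 L) = 1721 J.
W = 1721 × ln(87.5/22.5) = 1721 × 1.358
W_by_gas = 2338 J.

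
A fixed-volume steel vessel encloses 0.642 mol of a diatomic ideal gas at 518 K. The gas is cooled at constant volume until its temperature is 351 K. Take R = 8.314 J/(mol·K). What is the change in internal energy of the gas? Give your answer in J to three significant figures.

Constant volume ⇒ W = 0, so Q = ΔU = nCᵥΔT with Cᵥ = 5R/2 = 20.79 J/(mol·K).
ΔU = (0.642)(20.79)(351 − 518) = -2228 J.

ΔU ≈ -2230 J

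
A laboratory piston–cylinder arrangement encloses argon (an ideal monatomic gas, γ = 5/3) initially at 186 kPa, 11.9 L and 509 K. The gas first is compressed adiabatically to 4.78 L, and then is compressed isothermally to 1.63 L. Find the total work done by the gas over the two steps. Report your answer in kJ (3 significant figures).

Step 1 (adiabatic): W = (P₁V₁ − P₂V₂)/(γ−1) = (2213 − 4066)/0.667 = -2779 J.
After step 1: P = 850.6 kPa, V = 4.78 L, T = 935 K.
Step 2 (isothermal): W = P₁V₁ ln(V₂/V₁) = (4066) ln(1.63/4.78) = -4374 J.
W_total = -2779 − 4374 = -7153 J.

W_total ≈ -7.15 kJ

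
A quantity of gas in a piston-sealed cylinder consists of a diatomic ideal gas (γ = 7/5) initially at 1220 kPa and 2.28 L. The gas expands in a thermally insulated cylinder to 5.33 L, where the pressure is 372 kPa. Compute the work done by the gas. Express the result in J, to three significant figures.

Adiabatic: W = (P₁V₁ − P₂V₂)/(γ − 1) with γ = 7/5.
P₁V₁ = 2782 J, P₂V₂ = 1983 J.
W = (2782 − 1983) / 0.4 = 1997 J.

W ≈ 2000 J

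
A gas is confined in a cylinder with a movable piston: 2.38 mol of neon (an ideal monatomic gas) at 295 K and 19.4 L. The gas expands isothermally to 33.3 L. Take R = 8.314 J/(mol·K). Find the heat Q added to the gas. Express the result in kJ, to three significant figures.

Isothermal ⇒ ΔU = 0, so Q = W = nRT ln(V₂/V₁).
Q = (2.38)(8.314)(295) ln(33.3/19.4) = 5837 × 0.5403 = 3154 J.

Q ≈ 3.15 kJ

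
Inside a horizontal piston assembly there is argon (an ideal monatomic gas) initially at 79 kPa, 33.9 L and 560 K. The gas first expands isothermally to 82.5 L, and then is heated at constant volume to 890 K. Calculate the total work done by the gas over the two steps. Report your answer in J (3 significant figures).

W_total ≈ 2380 J

Step 1 (isothermal): W = P₁V₁ ln(V₂/V₁) = (2678) ln(82.5/33.9) = 2382 J.
Step 2 (isochoric): W = 0 (constant volume).
W_total = 2382 + 0 = 2382 J.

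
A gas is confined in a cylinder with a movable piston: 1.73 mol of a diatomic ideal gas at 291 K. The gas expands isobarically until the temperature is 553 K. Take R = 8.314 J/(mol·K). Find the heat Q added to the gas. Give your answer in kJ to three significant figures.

Isobaric: W = nRΔT = (1.73)(8.314)(262) = 3768 J.
ΔU = nCᵥΔT with Cᵥ = 5R/2: ΔU = (1.73)(20.79)(262) = 9421 J.
Q = ΔU + W = 9421 + 3768 = 13189 J.

Q ≈ 13.2 kJ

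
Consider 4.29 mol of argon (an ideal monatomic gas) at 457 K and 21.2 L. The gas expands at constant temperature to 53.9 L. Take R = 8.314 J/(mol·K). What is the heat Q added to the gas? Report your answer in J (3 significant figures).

Isothermal ⇒ ΔU = 0, so Q = W = nRT ln(V₂/V₁).
Q = (4.29)(8.314)(457) ln(53.9/21.2) = 16300 × 0.9331 = 15210 J.

Q ≈ 15200 J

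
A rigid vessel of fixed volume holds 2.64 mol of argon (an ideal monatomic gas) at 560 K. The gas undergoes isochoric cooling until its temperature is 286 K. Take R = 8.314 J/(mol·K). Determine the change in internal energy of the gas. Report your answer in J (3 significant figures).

ΔU ≈ -9020 J

Constant volume ⇒ W = 0, so Q = ΔU = nCᵥΔT with Cᵥ = 3R/2 = 12.47 J/(mol·K).
ΔU = (2.64)(12.47)(286 − 560) = -9021 J.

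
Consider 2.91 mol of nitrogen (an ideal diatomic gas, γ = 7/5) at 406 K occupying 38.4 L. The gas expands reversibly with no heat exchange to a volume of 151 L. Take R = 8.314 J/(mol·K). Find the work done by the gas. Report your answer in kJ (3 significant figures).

W ≈ 10.4 kJ

Adiabatic: TV^(γ−1) = const with γ = 7/5.
T₂ = T₁ (V₁/V₂)^(γ−1) = 406 × (38.4/151)^0.4 = 406 × 0.5783 = 234.8 K.
W_by = nCᵥ(T₁ − T₂) = (2.91)(20.79)(406 − 234.8) = 10356 J.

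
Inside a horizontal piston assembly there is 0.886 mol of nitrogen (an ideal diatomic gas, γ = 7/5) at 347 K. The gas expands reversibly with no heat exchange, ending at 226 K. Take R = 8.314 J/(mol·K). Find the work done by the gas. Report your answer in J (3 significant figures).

W ≈ 2230 J

Adiabatic ⇒ Q = 0, so W_by = −ΔU = nCᵥ(T₁ − T₂).
Cᵥ = 5R/2 = 20.79 J/(mol·K).
W = (0.886)(20.79)(347 − 226) = 2228 J.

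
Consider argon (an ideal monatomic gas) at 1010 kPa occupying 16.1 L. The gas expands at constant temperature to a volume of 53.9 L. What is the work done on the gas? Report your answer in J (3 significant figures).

W ≈ -19600 J

Isothermal: W = nRT ln(V₂/V₁) = P₁V₁ ln(V₂/V₁).
P₁V₁ = (1010 kPa)(16.1 L) = 16261 J.
W = 16261 × ln(53.9/16.1) = 16261 × 1.208
W_by_gas = 19648 J; work on gas = −W_by = -19648 J.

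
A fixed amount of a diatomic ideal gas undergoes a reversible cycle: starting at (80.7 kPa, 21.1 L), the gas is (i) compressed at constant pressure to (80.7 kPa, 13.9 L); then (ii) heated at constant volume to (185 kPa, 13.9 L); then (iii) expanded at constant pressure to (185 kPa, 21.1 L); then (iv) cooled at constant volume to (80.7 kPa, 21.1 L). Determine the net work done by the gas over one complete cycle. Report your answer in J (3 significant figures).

W_net ≈ 751 J

Constant-volume legs do no work.
W(i) = (80.7)(13.9 − 21.1) = -581 J; W(iii) = (185)(21.1 − 13.9) = 1332 J.
W_net = -581 + 1332 = 751 J (the clockwise enclosed area).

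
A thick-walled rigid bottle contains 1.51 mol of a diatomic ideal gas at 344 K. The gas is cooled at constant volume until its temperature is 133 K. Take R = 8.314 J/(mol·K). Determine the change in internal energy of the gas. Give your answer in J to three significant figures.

ΔU ≈ -6620 J

Constant volume ⇒ W = 0, so Q = ΔU = nCᵥΔT with Cᵥ = 5R/2 = 20.79 J/(mol·K).
ΔU = (1.51)(20.79)(133 − 344) = -6622 J.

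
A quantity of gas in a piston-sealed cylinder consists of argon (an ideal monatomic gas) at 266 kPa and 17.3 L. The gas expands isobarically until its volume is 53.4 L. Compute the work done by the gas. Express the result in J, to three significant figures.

W ≈ 9600 J

Isobaric: W = P ΔV.
W = (266 kPa)(53.4 − 17.3 L) = (266)(36.1) = 9603 J.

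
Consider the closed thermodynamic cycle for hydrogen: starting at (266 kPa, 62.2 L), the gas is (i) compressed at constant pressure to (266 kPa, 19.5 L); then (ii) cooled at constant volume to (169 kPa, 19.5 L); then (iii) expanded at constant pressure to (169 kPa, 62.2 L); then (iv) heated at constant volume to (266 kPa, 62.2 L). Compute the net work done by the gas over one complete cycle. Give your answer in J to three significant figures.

Constant-volume legs do no work.
W(i) = (266)(19.5 − 62.2) = -11358 J; W(iii) = (169)(62.2 − 19.5) = 7216 J.
W_net = -11358 + 7216 = -4142 J (the counter-clockwise enclosed area).

W_net ≈ -4140 J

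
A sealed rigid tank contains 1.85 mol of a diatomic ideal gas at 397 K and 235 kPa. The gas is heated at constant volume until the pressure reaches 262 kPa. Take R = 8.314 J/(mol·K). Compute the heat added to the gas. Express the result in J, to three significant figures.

Constant volume ⇒ W = 0, so Q = ΔU = nCᵥΔT with Cᵥ = 5R/2 = 20.79 J/(mol·K).
At constant V, T₂/T₁ = P₂/P₁ ⇒ ΔT = T₁(P₂/P₁ − 1) = 397·(262/235 − 1) = 45.61 K.
ΔU = (1.85)(20.79)(45.61) = 1754 J.

Q ≈ 1750 J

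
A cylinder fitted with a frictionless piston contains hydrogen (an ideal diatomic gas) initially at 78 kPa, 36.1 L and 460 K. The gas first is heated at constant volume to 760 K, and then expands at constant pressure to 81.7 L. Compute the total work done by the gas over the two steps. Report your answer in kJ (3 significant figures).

Step 1 (isochoric): W = 0 (constant volume).
After step 1: P = 128.9 kPa (V unchanged).
Step 2 (isobaric): W = PΔV = (128.9 kPa)(81.7 − 36.1 L) = 5876 J.
W_total = 0 + 5876 = 5876 J.

W_total ≈ 5.88 kJ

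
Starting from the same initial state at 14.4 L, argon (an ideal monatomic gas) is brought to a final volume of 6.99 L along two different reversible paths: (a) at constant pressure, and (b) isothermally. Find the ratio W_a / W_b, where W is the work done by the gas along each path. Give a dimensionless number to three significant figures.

W_a / W_b ≈ 0.712

Path (a) isobaric: W = P₁(V₂ − V₁) → W_a/(P₁V₁) = -0.5146.
Path (b) isothermal: W = P₁V₁ ln(V₂/V₁) → W_b/(P₁V₁) = -0.7227.
W_a / W_b = -0.5146 / -0.7227 = 0.712.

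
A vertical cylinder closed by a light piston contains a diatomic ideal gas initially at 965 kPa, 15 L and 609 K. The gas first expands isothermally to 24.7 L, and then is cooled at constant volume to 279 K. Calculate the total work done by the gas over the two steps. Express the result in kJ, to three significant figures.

Step 1 (isothermal): W = P₁V₁ ln(V₂/V₁) = (14475) ln(24.7/15) = 7219 J.
Step 2 (isochoric): W = 0 (constant volume).
W_total = 7219 + 0 = 7219 J.

W_total ≈ 7.22 kJ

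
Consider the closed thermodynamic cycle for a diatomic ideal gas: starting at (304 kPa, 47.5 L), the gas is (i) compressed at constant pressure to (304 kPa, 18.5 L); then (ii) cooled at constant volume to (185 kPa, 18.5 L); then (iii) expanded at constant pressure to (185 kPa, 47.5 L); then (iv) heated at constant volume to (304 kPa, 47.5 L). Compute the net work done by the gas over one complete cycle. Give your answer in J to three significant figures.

W_net ≈ -3450 J

Constant-volume legs do no work.
W(i) = (304)(18.5 − 47.5) = -8816 J; W(iii) = (185)(47.5 − 18.5) = 5365 J.
W_net = -8816 + 5365 = -3451 J (the counter-clockwise enclosed area).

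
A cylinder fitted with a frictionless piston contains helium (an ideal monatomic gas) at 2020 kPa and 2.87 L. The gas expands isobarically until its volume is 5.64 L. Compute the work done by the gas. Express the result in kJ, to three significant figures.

W ≈ 5.60 kJ

Isobaric: W = P ΔV.
W = (2020 kPa)(5.64 − 2.87 L) = (2020)(2.77) = 5595 J.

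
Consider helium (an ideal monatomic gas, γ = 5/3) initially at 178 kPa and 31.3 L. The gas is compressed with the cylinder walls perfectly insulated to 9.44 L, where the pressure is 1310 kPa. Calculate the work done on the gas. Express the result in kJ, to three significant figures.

Adiabatic: W = (P₁V₁ − P₂V₂)/(γ − 1) with γ = 5/3.
P₁V₁ = 5571 J, P₂V₂ = 12366 J.
W = (5571 − 12366) / 0.6667 = -10192 J.
Work on gas = −W_by = 10192 J.

W ≈ 10.2 kJ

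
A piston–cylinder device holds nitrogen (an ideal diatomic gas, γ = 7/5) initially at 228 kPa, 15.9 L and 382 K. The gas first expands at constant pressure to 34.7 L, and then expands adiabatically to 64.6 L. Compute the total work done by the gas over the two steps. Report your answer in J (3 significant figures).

Step 1 (isobaric): W = PΔV = (228 kPa)(34.7 − 15.9 L) = 4286 J.
After step 1: P = 228 kPa, V = 34.7 L, T = 833.7 K.
Step 2 (adiabatic): W = (P₁V₁ − P₂V₂)/(γ−1) = (7912 − 6170)/0.4 = 4353 J.
W_total = 4286 + 4353 = 8640 J.

W_total ≈ 8640 J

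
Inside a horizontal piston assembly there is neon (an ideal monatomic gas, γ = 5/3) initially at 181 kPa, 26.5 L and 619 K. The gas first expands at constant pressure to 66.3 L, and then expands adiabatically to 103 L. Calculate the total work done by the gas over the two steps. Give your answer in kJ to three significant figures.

Step 1 (isobaric): W = PΔV = (181 kPa)(66.3 − 26.5 L) = 7204 J.
After step 1: P = 181 kPa, V = 66.3 L, T = 1549 K.
Step 2 (adiabatic): W = (P₁V₁ − P₂V₂)/(γ−1) = (12000 − 8946)/0.667 = 4581 J.
W_total = 7204 + 4581 = 11785 J.

W_total ≈ 11.8 kJ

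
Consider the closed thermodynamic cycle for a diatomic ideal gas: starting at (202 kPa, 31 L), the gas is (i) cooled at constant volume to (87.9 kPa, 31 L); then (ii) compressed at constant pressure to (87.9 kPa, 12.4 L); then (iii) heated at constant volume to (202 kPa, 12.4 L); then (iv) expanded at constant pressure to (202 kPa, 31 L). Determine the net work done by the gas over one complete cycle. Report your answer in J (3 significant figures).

W_net ≈ 2120 J

Constant-volume legs do no work.
W(ii) = (87.9)(12.4 − 31) = -1635 J; W(iv) = (202)(31 − 12.4) = 3757 J.
W_net = -1635 + 3757 = 2122 J (the clockwise enclosed area).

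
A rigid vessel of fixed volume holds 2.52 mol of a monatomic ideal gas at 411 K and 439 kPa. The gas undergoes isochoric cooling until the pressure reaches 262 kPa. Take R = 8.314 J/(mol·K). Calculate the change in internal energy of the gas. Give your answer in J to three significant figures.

ΔU ≈ -5210 J

Constant volume ⇒ W = 0, so Q = ΔU = nCᵥΔT with Cᵥ = 3R/2 = 12.47 J/(mol·K).
At constant V, T₂/T₁ = P₂/P₁ ⇒ ΔT = T₁(P₂/P₁ − 1) = 411·(262/439 − 1) = -165.7 K.
ΔU = (2.52)(12.47)(-165.7) = -5208 J.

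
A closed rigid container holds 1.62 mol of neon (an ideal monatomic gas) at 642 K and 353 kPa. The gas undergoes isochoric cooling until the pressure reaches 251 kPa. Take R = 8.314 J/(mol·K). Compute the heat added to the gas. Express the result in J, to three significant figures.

Constant volume ⇒ W = 0, so Q = ΔU = nCᵥΔT with Cᵥ = 3R/2 = 12.47 J/(mol·K).
At constant V, T₂/T₁ = P₂/P₁ ⇒ ΔT = T₁(P₂/P₁ − 1) = 642·(251/353 − 1) = -185.5 K.
ΔU = (1.62)(12.47)(-185.5) = -3748 J.

Q ≈ -3750 J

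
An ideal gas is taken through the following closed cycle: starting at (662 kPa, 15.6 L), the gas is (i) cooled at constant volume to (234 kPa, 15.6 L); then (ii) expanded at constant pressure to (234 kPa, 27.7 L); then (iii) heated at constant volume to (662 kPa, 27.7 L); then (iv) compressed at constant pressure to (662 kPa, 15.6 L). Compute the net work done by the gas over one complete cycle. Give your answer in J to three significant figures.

W_net ≈ -5180 J

Constant-volume legs do no work.
W(ii) = (234)(27.7 − 15.6) = 2831 J; W(iv) = (662)(15.6 − 27.7) = -8010 J.
W_net = 2831 − 8010 = -5179 J (the counter-clockwise enclosed area).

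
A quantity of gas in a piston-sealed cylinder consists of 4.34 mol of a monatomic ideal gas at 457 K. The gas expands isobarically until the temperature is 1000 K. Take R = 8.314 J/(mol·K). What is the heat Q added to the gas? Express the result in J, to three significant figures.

Q ≈ 49000 J

Isobaric: W = nRΔT = (4.34)(8.314)(543) = 19593 J.
ΔU = nCᵥΔT with Cᵥ = 3R/2: ΔU = (4.34)(12.47)(543) = 29389 J.
Q = ΔU + W = 29389 + 19593 = 48982 J.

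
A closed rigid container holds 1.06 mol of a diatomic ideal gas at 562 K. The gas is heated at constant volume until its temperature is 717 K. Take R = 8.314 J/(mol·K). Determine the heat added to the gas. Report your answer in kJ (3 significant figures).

Q ≈ 3.41 kJ

Constant volume ⇒ W = 0, so Q = ΔU = nCᵥΔT with Cᵥ = 5R/2 = 20.79 J/(mol·K).
ΔU = (1.06)(20.79)(717 − 562) = 3415 J.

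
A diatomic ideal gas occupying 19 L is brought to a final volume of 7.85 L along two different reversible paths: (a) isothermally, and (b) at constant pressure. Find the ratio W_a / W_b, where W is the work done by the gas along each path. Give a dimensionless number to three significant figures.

Path (a) isothermal: W = P₁V₁ ln(V₂/V₁) → W_a/(P₁V₁) = -0.8839.
Path (b) isobaric: W = P₁(V₂ − V₁) → W_b/(P₁V₁) = -0.5868.
W_a / W_b = -0.8839 / -0.5868 = 1.506.

W_a / W_b ≈ 1.51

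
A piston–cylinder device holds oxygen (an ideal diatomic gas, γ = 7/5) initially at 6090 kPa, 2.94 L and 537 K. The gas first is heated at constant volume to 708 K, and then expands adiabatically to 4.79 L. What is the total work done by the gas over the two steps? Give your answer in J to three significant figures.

W_total ≈ 10500 J

Step 1 (isochoric): W = 0 (constant volume).
After step 1: P = 8029 kPa (V unchanged).
Step 2 (adiabatic): W = (P₁V₁ − P₂V₂)/(γ−1) = (23606 − 19419)/0.4 = 10467 J.
W_total = 0 + 10467 = 10467 J.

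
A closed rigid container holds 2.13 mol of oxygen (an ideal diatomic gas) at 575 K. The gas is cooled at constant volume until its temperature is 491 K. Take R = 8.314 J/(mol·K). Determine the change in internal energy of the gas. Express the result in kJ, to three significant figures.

Constant volume ⇒ W = 0, so Q = ΔU = nCᵥΔT with Cᵥ = 5R/2 = 20.79 J/(mol·K).
ΔU = (2.13)(20.79)(491 − 575) = -3719 J.

ΔU ≈ -3.72 kJ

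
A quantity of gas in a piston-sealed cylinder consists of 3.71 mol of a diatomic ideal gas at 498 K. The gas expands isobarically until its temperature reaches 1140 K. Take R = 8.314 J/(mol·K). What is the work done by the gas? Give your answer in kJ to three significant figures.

W ≈ 19.8 kJ

Isobaric: W = P ΔV = nR ΔT.
W = (3.71)(8.314)(1140 − 498) = 19802 J.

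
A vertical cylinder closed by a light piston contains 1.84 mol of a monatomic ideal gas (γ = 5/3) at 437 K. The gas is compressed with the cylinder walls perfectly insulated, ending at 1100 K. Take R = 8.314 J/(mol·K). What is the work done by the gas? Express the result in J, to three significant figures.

Adiabatic ⇒ Q = 0, so W_by = −ΔU = nCᵥ(T₁ − T₂).
Cᵥ = 3R/2 = 12.47 J/(mol·K).
W = (1.84)(12.47)(437 − 1100) = -15214 J.

W ≈ -15200 J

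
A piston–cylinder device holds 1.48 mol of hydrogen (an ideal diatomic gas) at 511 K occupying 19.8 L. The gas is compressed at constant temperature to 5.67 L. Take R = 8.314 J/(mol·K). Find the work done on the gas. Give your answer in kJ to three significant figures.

W ≈ 7.86 kJ

Isothermal: W = nRT ln(V₂/V₁).
W = (1.48)(8.314)(511) × ln(5.67/19.8)
  = 6288 × -1.25
W_by_gas = -7863 J; work on gas = −W_by = 7863 J.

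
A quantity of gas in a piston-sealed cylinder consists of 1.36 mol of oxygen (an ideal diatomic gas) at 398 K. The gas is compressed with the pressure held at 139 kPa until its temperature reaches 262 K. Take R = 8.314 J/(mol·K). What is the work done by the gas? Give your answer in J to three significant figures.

Isobaric: W = P ΔV = nR ΔT.
W = (1.36)(8.314)(262 − 398) = -1538 J.

W ≈ -1540 J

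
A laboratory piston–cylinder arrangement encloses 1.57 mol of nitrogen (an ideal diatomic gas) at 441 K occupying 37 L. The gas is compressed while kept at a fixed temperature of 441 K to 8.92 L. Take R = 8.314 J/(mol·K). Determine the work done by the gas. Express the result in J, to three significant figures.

W ≈ -8190 J

Isothermal: W = nRT ln(V₂/V₁).
W = (1.57)(8.314)(441) × ln(8.92/37)
  = 5756 × -1.423
W_by_gas = -8189 J.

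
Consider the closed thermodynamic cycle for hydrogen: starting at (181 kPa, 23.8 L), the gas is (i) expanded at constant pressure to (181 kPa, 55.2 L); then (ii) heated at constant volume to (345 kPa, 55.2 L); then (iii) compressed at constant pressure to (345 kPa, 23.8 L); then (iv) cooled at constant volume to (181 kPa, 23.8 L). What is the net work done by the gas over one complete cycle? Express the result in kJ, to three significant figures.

Constant-volume legs do no work.
W(i) = (181)(55.2 − 23.8) = 5683 J; W(iii) = (345)(23.8 − 55.2) = -10833 J.
W_net = 5683 − 10833 = -5150 J (the counter-clockwise enclosed area).

W_net ≈ -5.15 kJ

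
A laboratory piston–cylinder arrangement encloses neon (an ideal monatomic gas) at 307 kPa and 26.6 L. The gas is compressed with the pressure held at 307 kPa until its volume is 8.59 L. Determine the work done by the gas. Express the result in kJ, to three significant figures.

W ≈ -5.53 kJ

Isobaric: W = P ΔV.
W = (307 kPa)(8.59 − 26.6 L) = (307)(-18.01) = -5529 J.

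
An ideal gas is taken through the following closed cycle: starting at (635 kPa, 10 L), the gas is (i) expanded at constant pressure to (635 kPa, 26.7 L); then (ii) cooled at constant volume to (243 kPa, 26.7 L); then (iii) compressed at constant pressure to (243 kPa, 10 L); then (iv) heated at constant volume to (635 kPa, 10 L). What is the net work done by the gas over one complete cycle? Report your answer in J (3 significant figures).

Constant-volume legs do no work.
W(i) = (635)(26.7 − 10) = 10604 J; W(iii) = (243)(10 − 26.7) = -4058 J.
W_net = 10604 − 4058 = 6546 J (the clockwise enclosed area).

W_net ≈ 6550 J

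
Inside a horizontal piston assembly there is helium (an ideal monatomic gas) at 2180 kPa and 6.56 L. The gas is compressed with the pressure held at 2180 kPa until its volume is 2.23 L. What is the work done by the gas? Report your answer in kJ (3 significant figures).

Isobaric: W = P ΔV.
W = (2180 kPa)(2.23 − 6.56 L) = (2180)(-4.33) = -9439 J.

W ≈ -9.44 kJ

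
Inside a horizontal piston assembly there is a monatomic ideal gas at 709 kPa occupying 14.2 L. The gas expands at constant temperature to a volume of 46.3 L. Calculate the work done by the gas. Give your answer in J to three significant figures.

W ≈ 11900 J

Isothermal: W = nRT ln(V₂/V₁) = P₁V₁ ln(V₂/V₁).
P₁V₁ = (709 kPa)(14.2 L) = 10068 J.
W = 10068 × ln(46.3/14.2) = 10068 × 1.182
W_by_gas = 11899 J.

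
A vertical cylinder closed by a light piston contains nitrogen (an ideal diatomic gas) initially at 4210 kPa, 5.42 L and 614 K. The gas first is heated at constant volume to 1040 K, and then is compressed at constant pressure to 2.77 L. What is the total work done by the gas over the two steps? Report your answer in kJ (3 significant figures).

W_total ≈ -18.9 kJ

Step 1 (isochoric): W = 0 (constant volume).
After step 1: P = 7131 kPa (V unchanged).
Step 2 (isobaric): W = PΔV = (7131 kPa)(2.77 − 5.42 L) = -18897 J.
W_total = 0 − 18897 = -18897 J.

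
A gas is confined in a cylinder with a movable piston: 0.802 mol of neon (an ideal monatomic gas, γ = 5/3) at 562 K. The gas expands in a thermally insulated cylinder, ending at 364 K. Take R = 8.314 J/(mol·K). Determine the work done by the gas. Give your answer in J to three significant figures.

Adiabatic ⇒ Q = 0, so W_by = −ΔU = nCᵥ(T₁ − T₂).
Cᵥ = 3R/2 = 12.47 J/(mol·K).
W = (0.802)(12.47)(562 − 364) = 1980 J.

W ≈ 1980 J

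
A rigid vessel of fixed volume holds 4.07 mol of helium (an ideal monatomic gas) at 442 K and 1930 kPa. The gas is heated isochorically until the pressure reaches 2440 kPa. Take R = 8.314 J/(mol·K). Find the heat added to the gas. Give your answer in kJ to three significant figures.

Q ≈ 5.93 kJ

Constant volume ⇒ W = 0, so Q = ΔU = nCᵥΔT with Cᵥ = 3R/2 = 12.47 J/(mol·K).
At constant V, T₂/T₁ = P₂/P₁ ⇒ ΔT = T₁(P₂/P₁ − 1) = 442·(2440/1930 − 1) = 116.8 K.
ΔU = (4.07)(12.47)(116.8) = 5928 J.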